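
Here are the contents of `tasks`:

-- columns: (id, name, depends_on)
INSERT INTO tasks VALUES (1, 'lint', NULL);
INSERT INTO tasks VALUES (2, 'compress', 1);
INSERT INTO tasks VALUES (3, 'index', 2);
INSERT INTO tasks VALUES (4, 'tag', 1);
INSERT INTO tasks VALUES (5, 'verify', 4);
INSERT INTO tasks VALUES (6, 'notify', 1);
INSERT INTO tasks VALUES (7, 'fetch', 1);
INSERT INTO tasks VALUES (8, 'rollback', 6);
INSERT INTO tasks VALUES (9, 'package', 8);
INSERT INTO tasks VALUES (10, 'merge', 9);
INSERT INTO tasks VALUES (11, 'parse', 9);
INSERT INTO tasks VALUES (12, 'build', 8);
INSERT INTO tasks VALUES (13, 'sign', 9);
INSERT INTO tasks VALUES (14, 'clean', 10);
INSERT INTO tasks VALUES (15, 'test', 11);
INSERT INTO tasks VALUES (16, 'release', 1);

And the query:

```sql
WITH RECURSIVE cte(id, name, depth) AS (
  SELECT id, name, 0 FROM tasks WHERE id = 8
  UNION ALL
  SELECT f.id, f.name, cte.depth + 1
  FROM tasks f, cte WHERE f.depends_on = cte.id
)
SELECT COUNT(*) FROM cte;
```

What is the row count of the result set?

8

Base: id=8 (rollback) at depth 0.
Iteration 1: rows with depends_on in {8} -> package (id 9, depth 1), build (id 12, depth 1).
Iteration 2: rows with depends_on in {9,12} -> merge (id 10, depth 2), parse (id 11, depth 2), sign (id 13, depth 2).
Iteration 3: rows with depends_on in {10,11,13} -> clean (id 14, depth 3), test (id 15, depth 3).
Iteration 4: no rows with depends_on in {14,15}; recursion stops.
Total rows emitted: 8.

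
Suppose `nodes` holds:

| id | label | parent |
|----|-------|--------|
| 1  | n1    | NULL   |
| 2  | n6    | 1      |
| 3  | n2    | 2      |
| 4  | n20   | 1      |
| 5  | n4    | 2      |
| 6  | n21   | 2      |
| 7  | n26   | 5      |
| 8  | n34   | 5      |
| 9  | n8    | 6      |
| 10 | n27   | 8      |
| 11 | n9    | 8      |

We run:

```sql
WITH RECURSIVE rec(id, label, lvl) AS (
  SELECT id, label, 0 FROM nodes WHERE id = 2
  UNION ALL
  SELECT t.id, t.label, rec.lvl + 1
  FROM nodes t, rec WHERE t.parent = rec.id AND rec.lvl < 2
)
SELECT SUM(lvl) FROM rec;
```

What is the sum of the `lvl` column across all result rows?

Base: id=2 (n6) at lvl 0.
Iteration 1: rows with parent in {2} -> n2 (id 3, lvl 1), n4 (id 5, lvl 1), n21 (id 6, lvl 1).
Iteration 2: rows with parent in {3,5,6} -> n26 (id 7, lvl 2), n34 (id 8, lvl 2), n8 (id 9, lvl 2).
Iteration 3: lvl < 2 fails for all current rows; recursion stops.
SUM(lvl) = 0 + 1 + 1 + 1 + 2 + 2 + 2 = 9.

9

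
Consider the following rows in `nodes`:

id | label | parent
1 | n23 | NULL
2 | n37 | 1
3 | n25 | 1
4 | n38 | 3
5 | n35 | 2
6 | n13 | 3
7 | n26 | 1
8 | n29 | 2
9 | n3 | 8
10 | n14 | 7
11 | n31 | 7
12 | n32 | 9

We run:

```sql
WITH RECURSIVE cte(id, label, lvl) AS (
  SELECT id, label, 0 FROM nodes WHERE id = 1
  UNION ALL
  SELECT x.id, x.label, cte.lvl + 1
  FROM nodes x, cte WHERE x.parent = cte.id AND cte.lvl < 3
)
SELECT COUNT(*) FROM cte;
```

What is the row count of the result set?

11

Base: id=1 (n23) at lvl 0.
Iteration 1: rows with parent in {1} -> n37 (id 2, lvl 1), n25 (id 3, lvl 1), n26 (id 7, lvl 1).
Iteration 2: rows with parent in {2,3,7} -> n38 (id 4, lvl 2), n35 (id 5, lvl 2), n13 (id 6, lvl 2), n29 (id 8, lvl 2), n14 (id 10, lvl 2), n31 (id 11, lvl 2).
Iteration 3: rows with parent in {4,5,6,8,10,11} -> n3 (id 9, lvl 3).
Iteration 4: lvl < 3 fails for all current rows; recursion stops.
Total rows emitted: 11.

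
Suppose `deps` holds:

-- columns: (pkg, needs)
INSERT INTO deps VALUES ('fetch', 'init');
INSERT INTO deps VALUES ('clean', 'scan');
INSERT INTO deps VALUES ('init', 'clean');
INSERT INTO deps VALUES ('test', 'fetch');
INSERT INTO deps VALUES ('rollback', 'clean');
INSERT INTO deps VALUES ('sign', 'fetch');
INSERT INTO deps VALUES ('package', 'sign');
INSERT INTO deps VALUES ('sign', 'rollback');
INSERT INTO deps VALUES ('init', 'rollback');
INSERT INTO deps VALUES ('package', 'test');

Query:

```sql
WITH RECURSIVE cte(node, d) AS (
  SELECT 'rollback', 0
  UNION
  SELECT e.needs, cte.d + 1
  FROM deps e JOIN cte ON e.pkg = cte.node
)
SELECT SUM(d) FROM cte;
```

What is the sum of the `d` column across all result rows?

Base: (rollback, d=0).
Iteration 1: edges from {rollback} -> (clean, d=1).
Iteration 2: edges from {clean} -> (scan, d=2).
Iteration 3: no outgoing edges from {scan}; recursion stops.
SUM(d) = 0 + 1 + 2 = 3.

3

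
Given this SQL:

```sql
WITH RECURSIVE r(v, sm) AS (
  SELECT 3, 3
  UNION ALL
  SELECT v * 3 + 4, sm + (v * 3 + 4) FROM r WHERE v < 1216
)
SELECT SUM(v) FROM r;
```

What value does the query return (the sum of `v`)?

5451

Base: v=3, sm=3.
Iteration 1: 3 < 1216 holds -> v = 3 * 3 + 4 = 13, sm = 3 + 13 = 16.
Iteration 2: 13 < 1216 holds -> v = 13 * 3 + 4 = 43, sm = 16 + 43 = 59.
Iteration 3: 43 < 1216 holds -> v = 43 * 3 + 4 = 133, sm = 59 + 133 = 192.
Iteration 4: 133 < 1216 holds -> v = 133 * 3 + 4 = 403, sm = 192 + 403 = 595.
Iteration 5: 403 < 1216 holds -> v = 403 * 3 + 4 = 1213, sm = 595 + 1213 = 1808.
Iteration 6: 1213 < 1216 holds -> v = 1213 * 3 + 4 = 3643, sm = 1808 + 3643 = 5451.
Iteration 7: 3643 < 1216 fails; recursion stops.
SUM(v) = 3 + 13 + 43 + 133 + 403 + 1213 + 3643 = 5451.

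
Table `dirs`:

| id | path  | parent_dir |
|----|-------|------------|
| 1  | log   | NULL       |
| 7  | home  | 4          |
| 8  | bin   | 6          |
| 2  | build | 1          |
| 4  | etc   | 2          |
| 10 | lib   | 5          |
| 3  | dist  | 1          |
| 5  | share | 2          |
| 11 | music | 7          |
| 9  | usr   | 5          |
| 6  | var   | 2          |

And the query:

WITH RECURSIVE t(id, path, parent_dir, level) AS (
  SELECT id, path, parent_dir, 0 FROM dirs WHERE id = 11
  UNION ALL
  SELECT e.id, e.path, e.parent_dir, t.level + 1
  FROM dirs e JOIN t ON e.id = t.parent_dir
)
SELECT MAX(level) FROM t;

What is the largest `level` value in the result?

4

Base: id=11 (music), parent_dir=7, level 0.
Iteration 1: join on id=7 -> home (id 7, parent_dir=4, level 1).
Iteration 2: join on id=4 -> etc (id 4, parent_dir=2, level 2).
Iteration 3: join on id=2 -> build (id 2, parent_dir=1, level 3).
Iteration 4: join on id=1 -> log (id 1, parent_dir=NULL, level 4).
Iteration 5: parent_dir is NULL; no match; recursion stops.
level values: 0, 1, 2, 3, 4; the maximum is 4.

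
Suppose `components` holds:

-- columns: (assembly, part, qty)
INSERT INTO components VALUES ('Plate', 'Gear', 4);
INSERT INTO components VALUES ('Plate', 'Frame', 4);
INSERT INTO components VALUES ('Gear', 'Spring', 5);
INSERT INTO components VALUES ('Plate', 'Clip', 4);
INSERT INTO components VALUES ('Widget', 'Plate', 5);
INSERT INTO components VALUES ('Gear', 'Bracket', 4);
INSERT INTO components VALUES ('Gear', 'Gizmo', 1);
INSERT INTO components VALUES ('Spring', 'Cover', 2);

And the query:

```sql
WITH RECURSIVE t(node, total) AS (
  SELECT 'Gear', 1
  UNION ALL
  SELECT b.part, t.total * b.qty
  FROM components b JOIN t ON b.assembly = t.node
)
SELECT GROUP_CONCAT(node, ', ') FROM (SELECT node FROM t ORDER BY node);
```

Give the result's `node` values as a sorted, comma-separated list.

Base: (Gear, total=1).
Iteration 1: components of {Gear} -> Bracket = 1*4 = 4, Gizmo = 1*1 = 1, Spring = 1*5 = 5.
Iteration 2: components of {Bracket,Gizmo,Spring} -> Cover = 5*2 = 10.
Iteration 3: no further components; recursion stops.

Bracket, Cover, Gear, Gizmo, Spring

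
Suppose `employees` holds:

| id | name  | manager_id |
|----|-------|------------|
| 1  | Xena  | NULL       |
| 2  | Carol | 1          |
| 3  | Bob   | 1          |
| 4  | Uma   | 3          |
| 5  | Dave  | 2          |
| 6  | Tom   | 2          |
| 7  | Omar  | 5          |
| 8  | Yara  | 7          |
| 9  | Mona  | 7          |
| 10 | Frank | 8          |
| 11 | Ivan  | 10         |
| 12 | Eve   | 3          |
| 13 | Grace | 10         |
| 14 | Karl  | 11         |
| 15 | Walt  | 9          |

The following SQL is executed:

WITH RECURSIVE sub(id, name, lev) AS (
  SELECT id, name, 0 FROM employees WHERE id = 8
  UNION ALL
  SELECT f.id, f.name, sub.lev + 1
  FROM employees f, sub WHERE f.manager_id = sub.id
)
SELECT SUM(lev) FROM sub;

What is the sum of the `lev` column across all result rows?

8

Base: id=8 (Yara) at lev 0.
Iteration 1: rows with manager_id in {8} -> Frank (id 10, lev 1).
Iteration 2: rows with manager_id in {10} -> Ivan (id 11, lev 2), Grace (id 13, lev 2).
Iteration 3: rows with manager_id in {11,13} -> Karl (id 14, lev 3).
Iteration 4: no rows with manager_id in {14}; recursion stops.
SUM(lev) = 0 + 1 + 2 + 2 + 3 = 8.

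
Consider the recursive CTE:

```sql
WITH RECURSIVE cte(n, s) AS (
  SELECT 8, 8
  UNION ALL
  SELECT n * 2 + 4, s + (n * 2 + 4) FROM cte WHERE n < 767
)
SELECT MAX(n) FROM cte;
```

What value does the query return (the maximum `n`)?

Base: n=8, s=8.
Iteration 1: 8 < 767 holds -> n = 8 * 2 + 4 = 20, s = 8 + 20 = 28.
Iteration 2: 20 < 767 holds -> n = 20 * 2 + 4 = 44, s = 28 + 44 = 72.
Iteration 3: 44 < 767 holds -> n = 44 * 2 + 4 = 92, s = 72 + 92 = 164.
Iteration 4: 92 < 767 holds -> n = 92 * 2 + 4 = 188, s = 164 + 188 = 352.
Iteration 5: 188 < 767 holds -> n = 188 * 2 + 4 = 380, s = 352 + 380 = 732.
Iteration 6: 380 < 767 holds -> n = 380 * 2 + 4 = 764, s = 732 + 764 = 1496.
Iteration 7: 764 < 767 holds -> n = 764 * 2 + 4 = 1532, s = 1496 + 1532 = 3028.
Iteration 8: 1532 < 767 fails; recursion stops.
n values: 8, 20, 44, 92, 188, 380, 764, 1532; the maximum is 1532.

1532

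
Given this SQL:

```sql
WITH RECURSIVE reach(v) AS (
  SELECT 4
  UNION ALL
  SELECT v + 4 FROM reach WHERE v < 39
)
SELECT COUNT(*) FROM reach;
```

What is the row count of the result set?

Base: v=4.
Iteration 1: 4 < 39 holds -> v = 4 + 4 = 8.
Iteration 2: 8 < 39 holds -> v = 8 + 4 = 12.
Iteration 3: 12 < 39 holds -> v = 12 + 4 = 16.
Iteration 4: 16 < 39 holds -> v = 16 + 4 = 20.
Iteration 5: 20 < 39 holds -> v = 20 + 4 = 24.
Iteration 6: 24 < 39 holds -> v = 24 + 4 = 28.
Iteration 7: 28 < 39 holds -> v = 28 + 4 = 32.
Iteration 8: 32 < 39 holds -> v = 32 + 4 = 36.
Iteration 9: 36 < 39 holds -> v = 36 + 4 = 40.
Iteration 10: 40 < 39 fails; recursion stops.
Total rows emitted: 10.

10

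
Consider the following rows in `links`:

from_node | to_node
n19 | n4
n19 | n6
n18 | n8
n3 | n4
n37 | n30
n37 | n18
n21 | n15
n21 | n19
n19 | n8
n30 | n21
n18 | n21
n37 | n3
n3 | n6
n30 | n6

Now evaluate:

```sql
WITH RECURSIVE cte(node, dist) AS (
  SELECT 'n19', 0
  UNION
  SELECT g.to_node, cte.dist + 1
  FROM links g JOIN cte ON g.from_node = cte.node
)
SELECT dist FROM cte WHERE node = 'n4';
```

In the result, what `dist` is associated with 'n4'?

Base: (n19, dist=0).
Iteration 1: edges from {n19} -> (n4, dist=1), (n6, dist=1), (n8, dist=1).
Iteration 2: no outgoing edges from {n4,n6,n8}; recursion stops.

1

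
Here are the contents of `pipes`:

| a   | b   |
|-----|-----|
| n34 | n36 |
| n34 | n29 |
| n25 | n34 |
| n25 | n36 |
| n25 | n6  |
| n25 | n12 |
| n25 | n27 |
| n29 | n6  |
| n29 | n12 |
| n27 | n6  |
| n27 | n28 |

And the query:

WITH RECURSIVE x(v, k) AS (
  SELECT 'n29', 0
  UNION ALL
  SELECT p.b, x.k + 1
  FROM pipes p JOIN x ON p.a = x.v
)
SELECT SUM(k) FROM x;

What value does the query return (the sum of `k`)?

2

Base: (n29, k=0).
Iteration 1: edges from {n29} -> (n12, k=1), (n6, k=1).
Iteration 2: no outgoing edges from {n12,n6}; recursion stops.
SUM(k) = 0 + 1 + 1 = 2.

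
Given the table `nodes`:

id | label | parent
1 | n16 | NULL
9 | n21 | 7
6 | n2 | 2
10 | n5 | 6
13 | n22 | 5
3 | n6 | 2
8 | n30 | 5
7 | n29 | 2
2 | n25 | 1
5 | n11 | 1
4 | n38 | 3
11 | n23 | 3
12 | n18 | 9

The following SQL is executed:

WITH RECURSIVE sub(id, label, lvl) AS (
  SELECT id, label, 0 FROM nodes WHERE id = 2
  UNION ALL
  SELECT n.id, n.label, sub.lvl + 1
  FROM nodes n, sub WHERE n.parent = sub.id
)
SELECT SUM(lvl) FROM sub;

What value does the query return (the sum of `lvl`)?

Base: id=2 (n25) at lvl 0.
Iteration 1: rows with parent in {2} -> n6 (id 3, lvl 1), n2 (id 6, lvl 1), n29 (id 7, lvl 1).
Iteration 2: rows with parent in {3,6,7} -> n38 (id 4, lvl 2), n21 (id 9, lvl 2), n5 (id 10, lvl 2), n23 (id 11, lvl 2).
Iteration 3: rows with parent in {4,9,10,11} -> n18 (id 12, lvl 3).
Iteration 4: no rows with parent in {12}; recursion stops.
SUM(lvl) = 0 + 1 + 1 + 1 + 2 + 2 + 2 + 2 + 3 = 14.

14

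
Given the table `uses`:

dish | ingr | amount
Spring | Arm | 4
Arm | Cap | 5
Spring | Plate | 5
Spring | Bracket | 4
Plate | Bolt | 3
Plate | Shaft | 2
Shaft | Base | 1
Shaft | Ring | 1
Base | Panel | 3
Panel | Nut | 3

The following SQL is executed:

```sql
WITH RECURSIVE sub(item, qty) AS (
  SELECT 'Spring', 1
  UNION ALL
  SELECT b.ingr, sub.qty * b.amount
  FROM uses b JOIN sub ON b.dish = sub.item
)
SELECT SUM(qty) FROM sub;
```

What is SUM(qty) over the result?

Base: (Spring, qty=1).
Iteration 1: components of {Spring} -> Arm = 1*4 = 4, Bracket = 1*4 = 4, Plate = 1*5 = 5.
Iteration 2: components of {Arm,Bracket,Plate} -> Bolt = 5*3 = 15, Cap = 4*5 = 20, Shaft = 5*2 = 10.
Iteration 3: components of {Bolt,Cap,Shaft} -> Base = 10*1 = 10, Ring = 10*1 = 10.
Iteration 4: components of {Base,Ring} -> Panel = 10*3 = 30.
Iteration 5: components of {Panel} -> Nut = 30*3 = 90.
Iteration 6: no further components; recursion stops.
SUM(qty) = 1 + 4 + 5 + 4 + 20 + 15 + 10 + 10 + 10 + 30 + 90 = 199.

199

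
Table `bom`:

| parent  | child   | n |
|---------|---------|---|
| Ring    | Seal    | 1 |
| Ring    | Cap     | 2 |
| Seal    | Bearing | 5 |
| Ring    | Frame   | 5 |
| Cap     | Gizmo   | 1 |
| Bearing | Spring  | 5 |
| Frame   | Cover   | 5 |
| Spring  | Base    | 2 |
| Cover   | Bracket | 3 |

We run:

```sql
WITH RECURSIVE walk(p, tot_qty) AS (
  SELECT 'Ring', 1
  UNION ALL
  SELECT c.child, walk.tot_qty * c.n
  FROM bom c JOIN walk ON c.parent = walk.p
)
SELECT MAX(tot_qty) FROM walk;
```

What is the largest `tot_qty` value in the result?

75

Base: (Ring, tot_qty=1).
Iteration 1: components of {Ring} -> Cap = 1*2 = 2, Frame = 1*5 = 5, Seal = 1*1 = 1.
Iteration 2: components of {Cap,Frame,Seal} -> Bearing = 1*5 = 5, Cover = 5*5 = 25, Gizmo = 2*1 = 2.
Iteration 3: components of {Bearing,Cover,Gizmo} -> Bracket = 25*3 = 75, Spring = 5*5 = 25.
Iteration 4: components of {Bracket,Spring} -> Base = 25*2 = 50.
Iteration 5: no further components; recursion stops.
tot_qty values: 1, 1, 2, 5, 5, 2, 25, 25, 75, 50; the maximum is 75.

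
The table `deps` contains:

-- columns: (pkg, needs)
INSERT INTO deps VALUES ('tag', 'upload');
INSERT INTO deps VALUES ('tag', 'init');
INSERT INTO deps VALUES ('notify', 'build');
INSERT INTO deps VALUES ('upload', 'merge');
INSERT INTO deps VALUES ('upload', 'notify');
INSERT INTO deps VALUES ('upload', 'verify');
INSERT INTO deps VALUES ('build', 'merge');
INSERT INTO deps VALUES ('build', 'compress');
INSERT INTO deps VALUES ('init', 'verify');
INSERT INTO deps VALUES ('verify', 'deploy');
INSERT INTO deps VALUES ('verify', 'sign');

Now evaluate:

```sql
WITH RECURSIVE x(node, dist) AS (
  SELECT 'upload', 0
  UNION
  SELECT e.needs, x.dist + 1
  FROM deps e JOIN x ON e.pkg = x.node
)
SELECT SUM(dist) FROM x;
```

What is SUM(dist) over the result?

Base: (upload, dist=0).
Iteration 1: edges from {upload} -> (merge, dist=1), (notify, dist=1), (verify, dist=1).
Iteration 2: edges from {merge,notify,verify} -> (build, dist=2), (deploy, dist=2), (sign, dist=2).
Iteration 3: edges from {build,deploy,sign} -> (compress, dist=3), (merge, dist=3).
Iteration 4: no outgoing edges from {compress,merge}; recursion stops.
SUM(dist) = 0 + 1 + 1 + 1 + 2 + 2 + 2 + 3 + 3 = 15.

15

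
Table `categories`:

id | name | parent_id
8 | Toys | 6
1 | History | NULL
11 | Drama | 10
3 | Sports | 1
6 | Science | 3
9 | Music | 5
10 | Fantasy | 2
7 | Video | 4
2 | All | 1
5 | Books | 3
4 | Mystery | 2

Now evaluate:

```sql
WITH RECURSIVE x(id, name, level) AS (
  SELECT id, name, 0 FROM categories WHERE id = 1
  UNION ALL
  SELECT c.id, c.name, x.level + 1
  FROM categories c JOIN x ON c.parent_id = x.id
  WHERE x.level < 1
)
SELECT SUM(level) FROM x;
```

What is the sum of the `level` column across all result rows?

Base: id=1 (History) at level 0.
Iteration 1: rows with parent_id in {1} -> All (id 2, level 1), Sports (id 3, level 1).
Iteration 2: level < 1 fails for all current rows; recursion stops.
SUM(level) = 0 + 1 + 1 = 2.

2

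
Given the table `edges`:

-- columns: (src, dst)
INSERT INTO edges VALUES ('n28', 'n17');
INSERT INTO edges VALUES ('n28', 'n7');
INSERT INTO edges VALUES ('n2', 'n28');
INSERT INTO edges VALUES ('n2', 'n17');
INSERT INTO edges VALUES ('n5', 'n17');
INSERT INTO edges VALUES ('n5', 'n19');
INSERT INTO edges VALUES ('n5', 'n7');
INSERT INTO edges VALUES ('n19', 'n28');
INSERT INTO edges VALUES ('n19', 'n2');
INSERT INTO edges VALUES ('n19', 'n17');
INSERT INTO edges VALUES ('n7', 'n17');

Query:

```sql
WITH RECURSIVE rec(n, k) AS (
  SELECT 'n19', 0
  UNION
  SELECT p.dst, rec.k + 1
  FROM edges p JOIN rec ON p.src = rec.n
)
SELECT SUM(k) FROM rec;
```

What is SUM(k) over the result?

19

Base: (n19, k=0).
Iteration 1: edges from {n19} -> (n17, k=1), (n2, k=1), (n28, k=1).
Iteration 2: edges from {n17,n2,n28} -> (n17, k=2), (n28, k=2), (n7, k=2). [UNION drops 1 duplicate row(s)]
Iteration 3: edges from {n17,n28,n7} -> (n17, k=3), (n7, k=3). [UNION drops 1 duplicate row(s)]
Iteration 4: edges from {n17,n7} -> (n17, k=4).
Iteration 5: no outgoing edges from {n17}; recursion stops.
SUM(k) = 0 + 1 + 1 + 1 + 2 + 2 + 2 + 3 + 3 + 4 = 19.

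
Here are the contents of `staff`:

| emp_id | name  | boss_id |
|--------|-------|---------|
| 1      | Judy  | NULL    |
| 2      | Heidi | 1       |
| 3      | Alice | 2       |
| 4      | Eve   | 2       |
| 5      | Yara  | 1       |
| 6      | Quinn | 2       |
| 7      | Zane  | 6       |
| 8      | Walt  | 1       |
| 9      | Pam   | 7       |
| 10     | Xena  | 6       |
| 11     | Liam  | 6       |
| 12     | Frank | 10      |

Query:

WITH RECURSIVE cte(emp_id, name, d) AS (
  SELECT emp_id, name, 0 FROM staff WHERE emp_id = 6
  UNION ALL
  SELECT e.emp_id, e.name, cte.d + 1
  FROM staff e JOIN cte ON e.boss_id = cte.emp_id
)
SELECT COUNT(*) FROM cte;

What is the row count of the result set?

Base: emp_id=6 (Quinn) at d 0.
Iteration 1: rows with boss_id in {6} -> Zane (id 7, d 1), Xena (id 10, d 1), Liam (id 11, d 1).
Iteration 2: rows with boss_id in {7,10,11} -> Pam (id 9, d 2), Frank (id 12, d 2).
Iteration 3: no rows with boss_id in {9,12}; recursion stops.
Total rows emitted: 6.

6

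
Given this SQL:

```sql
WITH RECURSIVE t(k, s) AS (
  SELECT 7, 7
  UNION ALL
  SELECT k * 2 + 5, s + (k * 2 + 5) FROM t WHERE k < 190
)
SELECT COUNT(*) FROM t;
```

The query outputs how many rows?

Base: k=7, s=7.
Iteration 1: 7 < 190 holds -> k = 7 * 2 + 5 = 19, s = 7 + 19 = 26.
Iteration 2: 19 < 190 holds -> k = 19 * 2 + 5 = 43, s = 26 + 43 = 69.
Iteration 3: 43 < 190 holds -> k = 43 * 2 + 5 = 91, s = 69 + 91 = 160.
Iteration 4: 91 < 190 holds -> k = 91 * 2 + 5 = 187, s = 160 + 187 = 347.
Iteration 5: 187 < 190 holds -> k = 187 * 2 + 5 = 379, s = 347 + 379 = 726.
Iteration 6: 379 < 190 fails; recursion stops.
Total rows emitted: 6.

6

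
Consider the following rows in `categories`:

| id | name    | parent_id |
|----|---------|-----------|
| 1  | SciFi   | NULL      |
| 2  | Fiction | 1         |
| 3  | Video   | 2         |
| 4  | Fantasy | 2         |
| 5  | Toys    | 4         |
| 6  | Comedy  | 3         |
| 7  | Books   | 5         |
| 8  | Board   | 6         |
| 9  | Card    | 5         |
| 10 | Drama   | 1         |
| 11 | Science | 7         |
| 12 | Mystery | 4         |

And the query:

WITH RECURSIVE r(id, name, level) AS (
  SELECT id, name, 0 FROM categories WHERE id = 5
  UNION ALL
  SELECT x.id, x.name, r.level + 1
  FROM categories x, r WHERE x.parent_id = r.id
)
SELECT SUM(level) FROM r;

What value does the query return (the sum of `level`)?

4

Base: id=5 (Toys) at level 0.
Iteration 1: rows with parent_id in {5} -> Books (id 7, level 1), Card (id 9, level 1).
Iteration 2: rows with parent_id in {7,9} -> Science (id 11, level 2).
Iteration 3: no rows with parent_id in {11}; recursion stops.
SUM(level) = 0 + 1 + 1 + 2 = 4.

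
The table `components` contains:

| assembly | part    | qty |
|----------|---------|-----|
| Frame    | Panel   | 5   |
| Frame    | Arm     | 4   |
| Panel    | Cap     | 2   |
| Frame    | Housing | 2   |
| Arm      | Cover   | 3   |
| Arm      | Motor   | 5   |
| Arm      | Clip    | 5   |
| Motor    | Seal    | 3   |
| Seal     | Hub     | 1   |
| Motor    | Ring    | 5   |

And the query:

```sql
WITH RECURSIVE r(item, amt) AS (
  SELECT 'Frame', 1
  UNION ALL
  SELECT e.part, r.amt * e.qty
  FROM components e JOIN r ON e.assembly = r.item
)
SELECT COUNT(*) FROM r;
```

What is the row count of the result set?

Base: (Frame, amt=1).
Iteration 1: components of {Frame} -> Arm = 1*4 = 4, Housing = 1*2 = 2, Panel = 1*5 = 5.
Iteration 2: components of {Arm,Housing,Panel} -> Cap = 5*2 = 10, Clip = 4*5 = 20, Cover = 4*3 = 12, Motor = 4*5 = 20.
Iteration 3: components of {Cap,Clip,Cover,Motor} -> Ring = 20*5 = 100, Seal = 20*3 = 60.
Iteration 4: components of {Ring,Seal} -> Hub = 60*1 = 60.
Iteration 5: no further components; recursion stops.
Total rows emitted: 11.

11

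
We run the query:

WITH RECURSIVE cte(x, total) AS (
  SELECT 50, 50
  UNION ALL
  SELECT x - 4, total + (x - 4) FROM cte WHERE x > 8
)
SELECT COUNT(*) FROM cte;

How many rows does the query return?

12

Base: x=50, total=50.
Iteration 1: 50 > 8 holds -> x = 50 - 4 = 46, total = 50 + 46 = 96.
Iteration 2: 46 > 8 holds -> x = 46 - 4 = 42, total = 96 + 42 = 138.
Iteration 3: 42 > 8 holds -> x = 42 - 4 = 38, total = 138 + 38 = 176.
Iteration 4: 38 > 8 holds -> x = 38 - 4 = 34, total = 176 + 34 = 210.
Iteration 5: 34 > 8 holds -> x = 34 - 4 = 30, total = 210 + 30 = 240.
Iteration 6: 30 > 8 holds -> x = 30 - 4 = 26, total = 240 + 26 = 266.
Iteration 7: 26 > 8 holds -> x = 26 - 4 = 22, total = 266 + 22 = 288.
Iteration 8: 22 > 8 holds -> x = 22 - 4 = 18, total = 288 + 18 = 306.
Iteration 9: 18 > 8 holds -> x = 18 - 4 = 14, total = 306 + 14 = 320.
Iteration 10: 14 > 8 holds -> x = 14 - 4 = 10, total = 320 + 10 = 330.
Iteration 11: 10 > 8 holds -> x = 10 - 4 = 6, total = 330 + 6 = 336.
Iteration 12: 6 > 8 fails; recursion stops.
Total rows emitted: 12.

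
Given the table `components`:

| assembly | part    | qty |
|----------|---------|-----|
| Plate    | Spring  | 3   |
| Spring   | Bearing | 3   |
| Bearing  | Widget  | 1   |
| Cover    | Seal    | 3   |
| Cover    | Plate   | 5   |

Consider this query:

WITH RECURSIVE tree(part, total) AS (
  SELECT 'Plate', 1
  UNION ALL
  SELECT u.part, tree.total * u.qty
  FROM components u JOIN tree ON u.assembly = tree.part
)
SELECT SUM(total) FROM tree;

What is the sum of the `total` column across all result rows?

22

Base: (Plate, total=1).
Iteration 1: components of {Plate} -> Spring = 1*3 = 3.
Iteration 2: components of {Spring} -> Bearing = 3*3 = 9.
Iteration 3: components of {Bearing} -> Widget = 9*1 = 9.
Iteration 4: no further components; recursion stops.
SUM(total) = 1 + 3 + 9 + 9 = 22.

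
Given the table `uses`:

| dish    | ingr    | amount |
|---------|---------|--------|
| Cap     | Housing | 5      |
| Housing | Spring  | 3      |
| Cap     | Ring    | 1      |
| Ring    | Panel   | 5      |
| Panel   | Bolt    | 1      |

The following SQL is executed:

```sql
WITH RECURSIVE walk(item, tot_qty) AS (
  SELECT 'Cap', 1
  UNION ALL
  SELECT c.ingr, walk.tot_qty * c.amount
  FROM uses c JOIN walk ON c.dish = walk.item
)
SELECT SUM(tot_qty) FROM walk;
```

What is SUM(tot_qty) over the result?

32

Base: (Cap, tot_qty=1).
Iteration 1: components of {Cap} -> Housing = 1*5 = 5, Ring = 1*1 = 1.
Iteration 2: components of {Housing,Ring} -> Panel = 1*5 = 5, Spring = 5*3 = 15.
Iteration 3: components of {Panel,Spring} -> Bolt = 5*1 = 5.
Iteration 4: no further components; recursion stops.
SUM(tot_qty) = 1 + 5 + 1 + 15 + 5 + 5 = 32.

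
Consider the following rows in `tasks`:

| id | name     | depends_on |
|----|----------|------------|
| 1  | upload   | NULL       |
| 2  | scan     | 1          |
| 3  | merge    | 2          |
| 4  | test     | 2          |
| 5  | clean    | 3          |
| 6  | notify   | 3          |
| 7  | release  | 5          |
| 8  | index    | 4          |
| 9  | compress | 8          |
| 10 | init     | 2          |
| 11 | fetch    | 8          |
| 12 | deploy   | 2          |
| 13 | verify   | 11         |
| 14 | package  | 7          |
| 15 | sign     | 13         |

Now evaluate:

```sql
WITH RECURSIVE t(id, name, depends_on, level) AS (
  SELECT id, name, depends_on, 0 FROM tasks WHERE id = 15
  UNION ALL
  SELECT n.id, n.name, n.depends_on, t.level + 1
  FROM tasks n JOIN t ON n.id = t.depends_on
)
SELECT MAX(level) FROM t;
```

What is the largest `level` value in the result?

Base: id=15 (sign), depends_on=13, level 0.
Iteration 1: join on id=13 -> verify (id 13, depends_on=11, level 1).
Iteration 2: join on id=11 -> fetch (id 11, depends_on=8, level 2).
Iteration 3: join on id=8 -> index (id 8, depends_on=4, level 3).
Iteration 4: join on id=4 -> test (id 4, depends_on=2, level 4).
Iteration 5: join on id=2 -> scan (id 2, depends_on=1, level 5).
Iteration 6: join on id=1 -> upload (id 1, depends_on=NULL, level 6).
Iteration 7: depends_on is NULL; no match; recursion stops.
level values: 0, 1, 2, 3, 4, 5, 6; the maximum is 6.

6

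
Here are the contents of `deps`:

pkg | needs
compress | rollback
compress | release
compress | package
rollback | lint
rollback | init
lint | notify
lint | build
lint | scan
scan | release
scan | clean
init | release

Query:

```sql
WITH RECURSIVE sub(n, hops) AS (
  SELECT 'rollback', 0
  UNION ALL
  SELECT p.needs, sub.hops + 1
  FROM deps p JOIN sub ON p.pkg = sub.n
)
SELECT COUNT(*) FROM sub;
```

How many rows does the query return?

Base: (rollback, hops=0).
Iteration 1: edges from {rollback} -> (init, hops=1), (lint, hops=1).
Iteration 2: edges from {init,lint} -> (build, hops=2), (notify, hops=2), (release, hops=2), (scan, hops=2).
Iteration 3: edges from {build,notify,release,scan} -> (clean, hops=3), (release, hops=3).
Iteration 4: no outgoing edges from {clean,release}; recursion stops.
Total rows emitted: 9.

9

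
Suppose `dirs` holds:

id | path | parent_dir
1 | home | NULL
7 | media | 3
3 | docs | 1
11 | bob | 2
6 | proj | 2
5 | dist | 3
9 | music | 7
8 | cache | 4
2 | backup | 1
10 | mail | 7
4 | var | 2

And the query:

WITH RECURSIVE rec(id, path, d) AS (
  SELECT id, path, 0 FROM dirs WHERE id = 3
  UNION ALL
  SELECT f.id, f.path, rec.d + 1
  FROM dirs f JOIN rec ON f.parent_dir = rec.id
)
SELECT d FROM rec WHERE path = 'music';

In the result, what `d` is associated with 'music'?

Base: id=3 (docs) at d 0.
Iteration 1: rows with parent_dir in {3} -> dist (id 5, d 1), media (id 7, d 1).
Iteration 2: rows with parent_dir in {5,7} -> music (id 9, d 2), mail (id 10, d 2).
Iteration 3: no rows with parent_dir in {9,10}; recursion stops.

2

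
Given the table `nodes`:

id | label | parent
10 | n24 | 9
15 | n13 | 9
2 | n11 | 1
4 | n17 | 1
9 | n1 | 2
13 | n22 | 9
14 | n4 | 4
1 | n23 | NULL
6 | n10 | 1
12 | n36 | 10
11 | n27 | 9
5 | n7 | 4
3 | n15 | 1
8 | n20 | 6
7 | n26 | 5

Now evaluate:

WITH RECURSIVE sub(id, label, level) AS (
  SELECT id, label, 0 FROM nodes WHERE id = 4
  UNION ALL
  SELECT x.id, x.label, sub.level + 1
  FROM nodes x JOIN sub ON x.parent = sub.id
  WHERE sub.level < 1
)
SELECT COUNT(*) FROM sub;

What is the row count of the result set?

3

Base: id=4 (n17) at level 0.
Iteration 1: rows with parent in {4} -> n7 (id 5, level 1), n4 (id 14, level 1).
Iteration 2: level < 1 fails for all current rows; recursion stops.
Total rows emitted: 3.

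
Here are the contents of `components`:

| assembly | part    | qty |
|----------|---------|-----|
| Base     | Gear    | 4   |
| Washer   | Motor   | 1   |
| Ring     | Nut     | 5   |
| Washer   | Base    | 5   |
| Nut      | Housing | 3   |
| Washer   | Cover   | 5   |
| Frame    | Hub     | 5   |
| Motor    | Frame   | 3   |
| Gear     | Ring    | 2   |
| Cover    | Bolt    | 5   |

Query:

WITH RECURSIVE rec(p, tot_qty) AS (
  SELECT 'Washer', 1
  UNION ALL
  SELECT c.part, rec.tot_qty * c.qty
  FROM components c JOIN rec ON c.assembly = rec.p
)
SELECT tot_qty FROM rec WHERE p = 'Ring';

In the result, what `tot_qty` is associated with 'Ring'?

40

Base: (Washer, tot_qty=1).
Iteration 1: components of {Washer} -> Base = 1*5 = 5, Cover = 1*5 = 5, Motor = 1*1 = 1.
Iteration 2: components of {Base,Cover,Motor} -> Bolt = 5*5 = 25, Frame = 1*3 = 3, Gear = 5*4 = 20.
Iteration 3: components of {Bolt,Frame,Gear} -> Hub = 3*5 = 15, Ring = 20*2 = 40.
Iteration 4: components of {Hub,Ring} -> Nut = 40*5 = 200.
Iteration 5: components of {Nut} -> Housing = 200*3 = 600.
Iteration 6: no further components; recursion stops.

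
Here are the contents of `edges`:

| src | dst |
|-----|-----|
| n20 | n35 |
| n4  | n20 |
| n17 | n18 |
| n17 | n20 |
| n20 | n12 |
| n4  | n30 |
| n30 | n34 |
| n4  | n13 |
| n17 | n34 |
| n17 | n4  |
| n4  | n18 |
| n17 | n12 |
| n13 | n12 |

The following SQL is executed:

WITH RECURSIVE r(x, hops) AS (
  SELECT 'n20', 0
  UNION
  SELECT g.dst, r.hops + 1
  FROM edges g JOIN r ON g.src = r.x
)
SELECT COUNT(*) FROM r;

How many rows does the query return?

3

Base: (n20, hops=0).
Iteration 1: edges from {n20} -> (n12, hops=1), (n35, hops=1).
Iteration 2: no outgoing edges from {n12,n35}; recursion stops.
Total rows emitted: 3.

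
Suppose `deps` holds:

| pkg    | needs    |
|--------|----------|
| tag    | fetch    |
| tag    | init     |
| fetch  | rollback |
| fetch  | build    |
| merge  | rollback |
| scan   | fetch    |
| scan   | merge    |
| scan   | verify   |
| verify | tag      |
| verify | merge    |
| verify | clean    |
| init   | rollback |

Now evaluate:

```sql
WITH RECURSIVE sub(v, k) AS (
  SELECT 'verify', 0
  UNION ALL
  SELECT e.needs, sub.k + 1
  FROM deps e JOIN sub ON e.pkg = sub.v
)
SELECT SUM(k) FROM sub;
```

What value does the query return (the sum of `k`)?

Base: (verify, k=0).
Iteration 1: edges from {verify} -> (clean, k=1), (merge, k=1), (tag, k=1).
Iteration 2: edges from {clean,merge,tag} -> (fetch, k=2), (init, k=2), (rollback, k=2).
Iteration 3: edges from {fetch,init,rollback} -> (build, k=3), (rollback, k=3) x2. [UNION ALL keeps all 3 new rows, including repeats]
Iteration 4: no outgoing edges from {build,rollback}; recursion stops.
SUM(k) = 0 + 1 + 1 + 1 + 2 + 2 + 2 + 3 + 3 + 3 = 18.

18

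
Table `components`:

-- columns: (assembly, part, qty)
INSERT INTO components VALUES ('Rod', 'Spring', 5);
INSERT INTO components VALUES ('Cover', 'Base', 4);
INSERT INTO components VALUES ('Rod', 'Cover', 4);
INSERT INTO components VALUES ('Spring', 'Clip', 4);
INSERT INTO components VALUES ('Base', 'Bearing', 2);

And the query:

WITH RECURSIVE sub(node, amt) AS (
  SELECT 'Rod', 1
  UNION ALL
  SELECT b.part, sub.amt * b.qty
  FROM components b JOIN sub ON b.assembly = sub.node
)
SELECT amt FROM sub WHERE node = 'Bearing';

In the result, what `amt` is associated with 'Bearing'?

32

Base: (Rod, amt=1).
Iteration 1: components of {Rod} -> Cover = 1*4 = 4, Spring = 1*5 = 5.
Iteration 2: components of {Cover,Spring} -> Base = 4*4 = 16, Clip = 5*4 = 20.
Iteration 3: components of {Base,Clip} -> Bearing = 16*2 = 32.
Iteration 4: no further components; recursion stops.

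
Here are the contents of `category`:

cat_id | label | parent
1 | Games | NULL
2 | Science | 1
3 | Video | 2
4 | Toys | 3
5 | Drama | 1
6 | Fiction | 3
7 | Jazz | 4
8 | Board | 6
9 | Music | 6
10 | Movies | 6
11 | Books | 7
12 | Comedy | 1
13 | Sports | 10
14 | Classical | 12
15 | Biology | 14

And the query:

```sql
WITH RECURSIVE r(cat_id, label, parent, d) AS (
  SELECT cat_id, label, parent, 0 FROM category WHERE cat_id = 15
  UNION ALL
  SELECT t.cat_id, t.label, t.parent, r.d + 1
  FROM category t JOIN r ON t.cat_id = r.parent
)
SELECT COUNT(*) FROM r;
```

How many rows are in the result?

4

Base: cat_id=15 (Biology), parent=14, d 0.
Iteration 1: join on cat_id=14 -> Classical (id 14, parent=12, d 1).
Iteration 2: join on cat_id=12 -> Comedy (id 12, parent=1, d 2).
Iteration 3: join on cat_id=1 -> Games (id 1, parent=NULL, d 3).
Iteration 4: parent is NULL; no match; recursion stops.
Total rows emitted: 4.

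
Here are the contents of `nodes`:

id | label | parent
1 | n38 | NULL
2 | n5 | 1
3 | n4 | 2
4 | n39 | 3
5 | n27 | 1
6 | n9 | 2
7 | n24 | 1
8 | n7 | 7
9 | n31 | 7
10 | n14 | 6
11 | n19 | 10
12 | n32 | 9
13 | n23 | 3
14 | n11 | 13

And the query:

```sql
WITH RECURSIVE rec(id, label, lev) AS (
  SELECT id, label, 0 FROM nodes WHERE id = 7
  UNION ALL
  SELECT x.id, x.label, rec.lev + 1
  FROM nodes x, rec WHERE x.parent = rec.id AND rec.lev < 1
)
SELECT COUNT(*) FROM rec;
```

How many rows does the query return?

3

Base: id=7 (n24) at lev 0.
Iteration 1: rows with parent in {7} -> n7 (id 8, lev 1), n31 (id 9, lev 1).
Iteration 2: lev < 1 fails for all current rows; recursion stops.
Total rows emitted: 3.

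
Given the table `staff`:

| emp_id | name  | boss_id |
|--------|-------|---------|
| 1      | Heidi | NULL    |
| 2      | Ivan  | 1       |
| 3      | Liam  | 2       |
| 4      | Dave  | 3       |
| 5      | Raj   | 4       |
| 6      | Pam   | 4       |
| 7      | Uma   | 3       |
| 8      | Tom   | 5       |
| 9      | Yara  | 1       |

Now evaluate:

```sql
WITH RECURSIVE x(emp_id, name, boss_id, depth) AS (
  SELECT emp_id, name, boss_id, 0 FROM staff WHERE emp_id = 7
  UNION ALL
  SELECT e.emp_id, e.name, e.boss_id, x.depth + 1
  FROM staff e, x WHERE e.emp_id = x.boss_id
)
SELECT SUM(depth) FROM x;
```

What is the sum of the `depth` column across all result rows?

Base: emp_id=7 (Uma), boss_id=3, depth 0.
Iteration 1: join on emp_id=3 -> Liam (id 3, boss_id=2, depth 1).
Iteration 2: join on emp_id=2 -> Ivan (id 2, boss_id=1, depth 2).
Iteration 3: join on emp_id=1 -> Heidi (id 1, boss_id=NULL, depth 3).
Iteration 4: boss_id is NULL; no match; recursion stops.
SUM(depth) = 0 + 1 + 2 + 3 = 6.

6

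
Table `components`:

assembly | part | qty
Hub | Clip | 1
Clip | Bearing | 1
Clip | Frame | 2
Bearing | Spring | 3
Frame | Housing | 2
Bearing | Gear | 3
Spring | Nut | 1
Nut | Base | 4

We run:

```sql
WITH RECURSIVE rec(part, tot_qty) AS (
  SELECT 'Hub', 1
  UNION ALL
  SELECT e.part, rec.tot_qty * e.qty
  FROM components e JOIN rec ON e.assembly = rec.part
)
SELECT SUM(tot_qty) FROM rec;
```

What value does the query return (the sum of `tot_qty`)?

30

Base: (Hub, tot_qty=1).
Iteration 1: components of {Hub} -> Clip = 1*1 = 1.
Iteration 2: components of {Clip} -> Bearing = 1*1 = 1, Frame = 1*2 = 2.
Iteration 3: components of {Bearing,Frame} -> Gear = 1*3 = 3, Housing = 2*2 = 4, Spring = 1*3 = 3.
Iteration 4: components of {Gear,Housing,Spring} -> Nut = 3*1 = 3.
Iteration 5: components of {Nut} -> Base = 3*4 = 12.
Iteration 6: no further components; recursion stops.
SUM(tot_qty) = 1 + 1 + 1 + 2 + 3 + 3 + 4 + 3 + 12 = 30.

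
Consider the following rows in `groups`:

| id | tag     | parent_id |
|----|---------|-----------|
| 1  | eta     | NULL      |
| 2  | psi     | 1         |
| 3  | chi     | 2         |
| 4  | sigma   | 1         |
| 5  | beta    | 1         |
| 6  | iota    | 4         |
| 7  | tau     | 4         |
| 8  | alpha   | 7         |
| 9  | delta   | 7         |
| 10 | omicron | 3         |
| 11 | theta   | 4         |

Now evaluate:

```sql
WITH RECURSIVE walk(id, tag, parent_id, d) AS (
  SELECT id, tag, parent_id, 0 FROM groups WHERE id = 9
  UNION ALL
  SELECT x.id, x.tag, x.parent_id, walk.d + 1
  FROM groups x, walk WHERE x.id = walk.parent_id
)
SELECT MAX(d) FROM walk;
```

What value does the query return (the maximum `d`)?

Base: id=9 (delta), parent_id=7, d 0.
Iteration 1: join on id=7 -> tau (id 7, parent_id=4, d 1).
Iteration 2: join on id=4 -> sigma (id 4, parent_id=1, d 2).
Iteration 3: join on id=1 -> eta (id 1, parent_id=NULL, d 3).
Iteration 4: parent_id is NULL; no match; recursion stops.
d values: 0, 1, 2, 3; the maximum is 3.

3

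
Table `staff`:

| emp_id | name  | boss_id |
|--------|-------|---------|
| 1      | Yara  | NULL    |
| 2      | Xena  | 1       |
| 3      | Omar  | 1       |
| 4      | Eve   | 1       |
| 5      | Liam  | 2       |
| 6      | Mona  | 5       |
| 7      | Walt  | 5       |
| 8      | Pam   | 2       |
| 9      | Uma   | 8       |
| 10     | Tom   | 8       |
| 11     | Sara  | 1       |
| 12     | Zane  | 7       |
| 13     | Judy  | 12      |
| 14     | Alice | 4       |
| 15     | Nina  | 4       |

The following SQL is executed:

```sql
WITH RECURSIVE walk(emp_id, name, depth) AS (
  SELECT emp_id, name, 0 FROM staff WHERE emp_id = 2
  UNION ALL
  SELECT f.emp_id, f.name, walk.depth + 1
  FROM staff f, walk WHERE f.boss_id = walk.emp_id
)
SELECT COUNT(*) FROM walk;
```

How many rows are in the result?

Base: emp_id=2 (Xena) at depth 0.
Iteration 1: rows with boss_id in {2} -> Liam (id 5, depth 1), Pam (id 8, depth 1).
Iteration 2: rows with boss_id in {5,8} -> Mona (id 6, depth 2), Walt (id 7, depth 2), Uma (id 9, depth 2), Tom (id 10, depth 2).
Iteration 3: rows with boss_id in {6,7,9,10} -> Zane (id 12, depth 3).
Iteration 4: rows with boss_id in {12} -> Judy (id 13, depth 4).
Iteration 5: no rows with boss_id in {13}; recursion stops.
Total rows emitted: 9.

9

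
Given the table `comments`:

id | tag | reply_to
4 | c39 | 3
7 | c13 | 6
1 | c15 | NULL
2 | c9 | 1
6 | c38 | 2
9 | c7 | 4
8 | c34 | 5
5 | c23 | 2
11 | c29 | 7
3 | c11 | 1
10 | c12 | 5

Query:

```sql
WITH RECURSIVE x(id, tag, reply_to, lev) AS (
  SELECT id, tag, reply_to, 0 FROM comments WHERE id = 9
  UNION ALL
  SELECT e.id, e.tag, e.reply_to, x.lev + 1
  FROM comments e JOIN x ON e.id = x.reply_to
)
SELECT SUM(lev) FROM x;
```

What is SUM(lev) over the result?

6

Base: id=9 (c7), reply_to=4, lev 0.
Iteration 1: join on id=4 -> c39 (id 4, reply_to=3, lev 1).
Iteration 2: join on id=3 -> c11 (id 3, reply_to=1, lev 2).
Iteration 3: join on id=1 -> c15 (id 1, reply_to=NULL, lev 3).
Iteration 4: reply_to is NULL; no match; recursion stops.
SUM(lev) = 0 + 1 + 2 + 3 = 6.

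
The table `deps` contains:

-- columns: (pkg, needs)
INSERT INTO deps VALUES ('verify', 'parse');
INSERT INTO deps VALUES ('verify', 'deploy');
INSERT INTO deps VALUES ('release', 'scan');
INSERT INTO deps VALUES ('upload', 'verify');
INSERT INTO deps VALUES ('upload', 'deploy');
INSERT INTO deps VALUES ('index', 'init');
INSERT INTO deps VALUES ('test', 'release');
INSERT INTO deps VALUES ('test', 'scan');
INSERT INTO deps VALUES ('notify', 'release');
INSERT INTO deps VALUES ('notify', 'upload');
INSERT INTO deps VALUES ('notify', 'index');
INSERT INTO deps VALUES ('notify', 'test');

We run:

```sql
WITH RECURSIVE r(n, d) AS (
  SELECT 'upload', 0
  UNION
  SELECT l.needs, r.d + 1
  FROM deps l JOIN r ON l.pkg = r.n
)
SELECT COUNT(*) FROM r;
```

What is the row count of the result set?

Base: (upload, d=0).
Iteration 1: edges from {upload} -> (deploy, d=1), (verify, d=1).
Iteration 2: edges from {deploy,verify} -> (deploy, d=2), (parse, d=2).
Iteration 3: no outgoing edges from {deploy,parse}; recursion stops.
Total rows emitted: 5.

5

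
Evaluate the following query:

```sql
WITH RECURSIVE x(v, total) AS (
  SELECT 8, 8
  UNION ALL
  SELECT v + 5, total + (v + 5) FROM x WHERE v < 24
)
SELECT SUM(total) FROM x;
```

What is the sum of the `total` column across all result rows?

220

Base: v=8, total=8.
Iteration 1: 8 < 24 holds -> v = 8 + 5 = 13, total = 8 + 13 = 21.
Iteration 2: 13 < 24 holds -> v = 13 + 5 = 18, total = 21 + 18 = 39.
Iteration 3: 18 < 24 holds -> v = 18 + 5 = 23, total = 39 + 23 = 62.
Iteration 4: 23 < 24 holds -> v = 23 + 5 = 28, total = 62 + 28 = 90.
Iteration 5: 28 < 24 fails; recursion stops.
SUM(total) = 8 + 21 + 39 + 62 + 90 = 220.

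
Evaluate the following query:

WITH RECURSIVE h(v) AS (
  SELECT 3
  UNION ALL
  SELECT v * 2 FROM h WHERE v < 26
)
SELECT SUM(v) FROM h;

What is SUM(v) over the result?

93

Base: v=3.
Iteration 1: 3 < 26 holds -> v = 3 * 2 = 6.
Iteration 2: 6 < 26 holds -> v = 6 * 2 = 12.
Iteration 3: 12 < 26 holds -> v = 12 * 2 = 24.
Iteration 4: 24 < 26 holds -> v = 24 * 2 = 48.
Iteration 5: 48 < 26 fails; recursion stops.
SUM(v) = 3 + 6 + 12 + 24 + 48 = 93.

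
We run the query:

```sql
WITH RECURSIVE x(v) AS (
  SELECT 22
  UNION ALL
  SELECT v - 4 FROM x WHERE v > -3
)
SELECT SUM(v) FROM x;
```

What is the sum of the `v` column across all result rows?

64

Base: v=22.
Iteration 1: 22 > -3 holds -> v = 22 - 4 = 18.
Iteration 2: 18 > -3 holds -> v = 18 - 4 = 14.
Iteration 3: 14 > -3 holds -> v = 14 - 4 = 10.
Iteration 4: 10 > -3 holds -> v = 10 - 4 = 6.
Iteration 5: 6 > -3 holds -> v = 6 - 4 = 2.
Iteration 6: 2 > -3 holds -> v = 2 - 4 = -2.
Iteration 7: -2 > -3 holds -> v = -2 - 4 = -6.
Iteration 8: -6 > -3 fails; recursion stops.
SUM(v) = 22 + 18 + 14 + 10 + 6 + 2 + -2 + -6 = 64.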